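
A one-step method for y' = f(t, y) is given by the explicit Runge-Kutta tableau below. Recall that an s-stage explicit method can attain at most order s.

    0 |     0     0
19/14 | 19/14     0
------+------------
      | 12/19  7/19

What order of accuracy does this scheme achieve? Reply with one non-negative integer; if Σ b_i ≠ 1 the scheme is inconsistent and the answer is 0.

2

b = (12/19, 7/19)
c = (0, 19/14)
Σ b_i: 12/19·1 + 7/19·1 = 1 ✓
b·c: 7/19·19/14 = 1/2 ✓; 2 stages ⇒ order 2.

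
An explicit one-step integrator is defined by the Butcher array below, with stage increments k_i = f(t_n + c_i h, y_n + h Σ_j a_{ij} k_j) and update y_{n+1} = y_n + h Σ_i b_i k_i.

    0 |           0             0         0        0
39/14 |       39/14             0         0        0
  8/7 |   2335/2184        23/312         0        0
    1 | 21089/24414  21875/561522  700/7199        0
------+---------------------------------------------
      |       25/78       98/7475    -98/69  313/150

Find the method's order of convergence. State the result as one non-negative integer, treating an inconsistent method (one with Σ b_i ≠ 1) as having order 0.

4

b = (25/78, 98/7475, -98/69, 313/150)
c = (0, 39/14, 8/7, 1)
Ac = (0, 0, 23/112, 275/1252)
Σ b_i: 25/78·1 + 98/7475·1 + (-98/69)·1 + 313/150·1 = 1 ✓
b·c: 98/7475·39/14 + (-98/69)·8/7 + 313/150·1 = 1/2 ✓
b·c²: 98/7475·1521/196 + (-98/69)·64/49 + 313/150·1 = 1/3 ✓
b·Ac: (-98/69)·23/112 + 313/150·275/1252 = 1/6 ✓
b·c³: 98/7475·59319/2744 + (-98/69)·512/343 + 313/150·1 = 1/4 ✓
b·(c∘Ac): (-98/69)·23/98 + 313/150·275/1252 = 1/8 ✓
b·Ac²: (-98/69)·897/1568 + 313/150·1075/2504 = 1/12 ✓
b·A²c: 313/150·25/1252 = 1/24 ✓; 4 stages ⇒ order 4.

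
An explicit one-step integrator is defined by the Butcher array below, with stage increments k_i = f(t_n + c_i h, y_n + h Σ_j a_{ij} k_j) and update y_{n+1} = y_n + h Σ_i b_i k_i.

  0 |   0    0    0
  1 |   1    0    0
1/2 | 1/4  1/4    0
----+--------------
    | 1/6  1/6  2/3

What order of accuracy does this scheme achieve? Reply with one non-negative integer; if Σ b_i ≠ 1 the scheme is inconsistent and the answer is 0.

b = (1/6, 1/6, 2/3)
c = (0, 1, 1/2)
Ac = (0, 0, 1/4)
Σ b_i: 1/6·1 + 1/6·1 + 2/3·1 = 1 ✓
b·c: 1/6·1 + 2/3·1/2 = 1/2 ✓
b·c²: 1/6·1 + 2/3·1/4 = 1/3 ✓
b·Ac: 2/3·1/4 = 1/6 ✓; 3 stages ⇒ order 3.

3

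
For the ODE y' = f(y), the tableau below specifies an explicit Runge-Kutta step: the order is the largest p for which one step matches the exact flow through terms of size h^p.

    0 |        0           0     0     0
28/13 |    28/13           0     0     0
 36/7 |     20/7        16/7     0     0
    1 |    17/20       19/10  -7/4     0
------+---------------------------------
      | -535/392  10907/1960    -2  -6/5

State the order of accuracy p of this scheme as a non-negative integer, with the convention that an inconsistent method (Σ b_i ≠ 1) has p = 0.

2

b = (-535/392, 10907/1960, -2, -6/5)
c = (0, 28/13, 36/7, 1)
Ac = (0, 0, 64/13, -319/65)
Σ b_i: (-535/392)·1 + 10907/1960·1 + (-2)·1 + (-6/5)·1 = 1 ✓
b·c: 10907/1960·28/13 + (-2)·36/7 + (-6/5)·1 = 1/2 ✓
b·c²: 10907/1960·784/169 + (-2)·1296/49 + (-6/5)·1 = -18016/637 ≠ 1/3 ⇒ order 2.
b·Ac: (-2)·64/13 + (-6/5)·(-319/65) = -1286/325 ≠ 1/6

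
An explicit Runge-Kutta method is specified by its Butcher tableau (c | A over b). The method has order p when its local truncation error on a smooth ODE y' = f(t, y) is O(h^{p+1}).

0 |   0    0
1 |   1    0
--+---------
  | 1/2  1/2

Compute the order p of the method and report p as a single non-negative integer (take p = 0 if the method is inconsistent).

2

b = (1/2, 1/2)
c = (0, 1)
Σ b_i: 1/2·1 + 1/2·1 = 1 ✓
b·c: 1/2·1 = 1/2 ✓; 2 stages ⇒ order 2.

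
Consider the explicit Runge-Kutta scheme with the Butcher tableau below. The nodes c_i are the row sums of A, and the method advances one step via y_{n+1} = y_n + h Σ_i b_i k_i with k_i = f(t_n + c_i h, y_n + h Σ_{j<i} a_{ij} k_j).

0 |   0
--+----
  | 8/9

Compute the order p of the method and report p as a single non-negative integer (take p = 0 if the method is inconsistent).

0

b = (8/9)
c = (0)
Σ b_i: 8/9·1 = 8/9 ≠ 1 ⇒ order 0.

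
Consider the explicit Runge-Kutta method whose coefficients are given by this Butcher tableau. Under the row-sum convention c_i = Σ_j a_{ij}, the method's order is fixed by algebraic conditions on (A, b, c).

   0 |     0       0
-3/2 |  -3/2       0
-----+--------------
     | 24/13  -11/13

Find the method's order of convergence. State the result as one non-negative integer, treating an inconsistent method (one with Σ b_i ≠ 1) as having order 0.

1

b = (24/13, -11/13)
c = (0, -3/2)
Σ b_i: 24/13·1 + (-11/13)·1 = 1 ✓
b·c: (-11/13)·(-3/2) = 33/26 ≠ 1/2 ⇒ order 1.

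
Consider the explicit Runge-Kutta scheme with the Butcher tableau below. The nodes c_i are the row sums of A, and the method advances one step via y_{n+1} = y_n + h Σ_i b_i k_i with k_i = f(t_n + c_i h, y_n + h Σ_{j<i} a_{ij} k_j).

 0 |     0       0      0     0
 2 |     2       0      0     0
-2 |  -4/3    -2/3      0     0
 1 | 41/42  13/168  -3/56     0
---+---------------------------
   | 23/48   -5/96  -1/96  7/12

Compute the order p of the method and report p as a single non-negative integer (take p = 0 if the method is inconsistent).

4

b = (23/48, -5/96, -1/96, 7/12)
c = (0, 2, -2, 1)
Ac = (0, 0, -4/3, 11/42)
Σ b_i: 23/48·1 + (-5/96)·1 + (-1/96)·1 + 7/12·1 = 1 ✓
b·c: (-5/96)·2 + (-1/96)·(-2) + 7/12·1 = 1/2 ✓
b·c²: (-5/96)·4 + (-1/96)·4 + 7/12·1 = 1/3 ✓
b·Ac: (-1/96)·(-4/3) + 7/12·11/42 = 1/6 ✓
b·c³: (-5/96)·8 + (-1/96)·(-8) + 7/12·1 = 1/4 ✓
b·(c∘Ac): (-1/96)·8/3 + 7/12·11/42 = 1/8 ✓
b·Ac²: (-1/96)·(-8/3) + 7/12·2/21 = 1/12 ✓
b·A²c: 7/12·1/14 = 1/24 ✓; 4 stages ⇒ order 4.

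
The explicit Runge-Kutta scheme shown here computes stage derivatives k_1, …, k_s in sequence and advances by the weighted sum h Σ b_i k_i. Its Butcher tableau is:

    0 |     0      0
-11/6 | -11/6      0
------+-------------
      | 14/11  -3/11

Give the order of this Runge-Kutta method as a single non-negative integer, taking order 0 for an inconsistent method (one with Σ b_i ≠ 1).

2

b = (14/11, -3/11)
c = (0, -11/6)
Σ b_i: 14/11·1 + (-3/11)·1 = 1 ✓
b·c: (-3/11)·(-11/6) = 1/2 ✓; 2 stages ⇒ order 2.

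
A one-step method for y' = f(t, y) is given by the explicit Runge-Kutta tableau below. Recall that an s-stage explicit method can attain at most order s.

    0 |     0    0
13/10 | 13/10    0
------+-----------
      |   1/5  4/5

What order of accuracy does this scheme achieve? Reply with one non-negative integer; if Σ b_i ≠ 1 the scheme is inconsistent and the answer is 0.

b = (1/5, 4/5)
c = (0, 13/10)
Σ b_i: 1/5·1 + 4/5·1 = 1 ✓
b·c: 4/5·13/10 = 26/25 ≠ 1/2 ⇒ order 1.

1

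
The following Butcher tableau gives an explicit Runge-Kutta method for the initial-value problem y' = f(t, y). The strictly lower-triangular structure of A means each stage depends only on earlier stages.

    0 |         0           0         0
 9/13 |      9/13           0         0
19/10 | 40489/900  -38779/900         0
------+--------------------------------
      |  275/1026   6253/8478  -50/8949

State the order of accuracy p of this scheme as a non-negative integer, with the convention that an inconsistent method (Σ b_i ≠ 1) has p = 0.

b = (275/1026, 6253/8478, -50/8949)
c = (0, 9/13, 19/10)
Ac = (0, 0, -2983/100)
Σ b_i: 275/1026·1 + 6253/8478·1 + (-50/8949)·1 = 1 ✓
b·c: 6253/8478·9/13 + (-50/8949)·19/10 = 1/2 ✓
b·c²: 6253/8478·81/169 + (-50/8949)·361/100 = 1/3 ✓
b·Ac: (-50/8949)·(-2983/100) = 1/6 ✓; 3 stages ⇒ order 3.

3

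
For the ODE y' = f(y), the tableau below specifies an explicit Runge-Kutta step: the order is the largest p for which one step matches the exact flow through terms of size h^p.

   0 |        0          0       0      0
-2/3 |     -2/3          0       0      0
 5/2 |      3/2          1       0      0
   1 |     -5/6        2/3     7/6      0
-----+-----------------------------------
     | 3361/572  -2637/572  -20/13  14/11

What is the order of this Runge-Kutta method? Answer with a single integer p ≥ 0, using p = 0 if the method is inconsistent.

2

b = (3361/572, -2637/572, -20/13, 14/11)
c = (0, -2/3, 5/2, 1)
Ac = (0, 0, -2/3, 89/36)
Σ b_i: 3361/572·1 + (-2637/572)·1 + (-20/13)·1 + 14/11·1 = 1 ✓
b·c: (-2637/572)·(-2/3) + (-20/13)·5/2 + 14/11·1 = 1/2 ✓
b·c²: (-2637/572)·4/9 + (-20/13)·25/4 + 14/11·1 = -1486/143 ≠ 1/3 ⇒ order 2.
b·Ac: (-20/13)·(-2/3) + 14/11·89/36 = 10739/2574 ≠ 1/6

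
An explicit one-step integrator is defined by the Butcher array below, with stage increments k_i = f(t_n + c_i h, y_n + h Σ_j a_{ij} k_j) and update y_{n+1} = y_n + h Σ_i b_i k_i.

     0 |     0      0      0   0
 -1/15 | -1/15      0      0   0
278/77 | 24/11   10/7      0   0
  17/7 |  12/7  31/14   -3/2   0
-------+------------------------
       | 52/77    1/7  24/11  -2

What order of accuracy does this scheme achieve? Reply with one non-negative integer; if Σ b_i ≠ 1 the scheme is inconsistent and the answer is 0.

b = (52/77, 1/7, 24/11, -2)
c = (0, -1/15, 278/77, 17/7)
Ac = (0, 0, -2/21, -12851/2310)
Σ b_i: 52/77·1 + 1/7·1 + 24/11·1 + (-2)·1 = 1 ✓
b·c: 1/7·(-1/15) + 24/11·278/77 + (-2)·17/7 = 38249/12705 ≠ 1/2 ⇒ order 1.

1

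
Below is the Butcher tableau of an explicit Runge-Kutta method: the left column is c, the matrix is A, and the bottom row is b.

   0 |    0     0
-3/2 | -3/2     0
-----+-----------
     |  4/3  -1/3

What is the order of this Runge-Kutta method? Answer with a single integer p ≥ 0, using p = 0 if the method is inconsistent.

b = (4/3, -1/3)
c = (0, -3/2)
Σ b_i: 4/3·1 + (-1/3)·1 = 1 ✓
b·c: (-1/3)·(-3/2) = 1/2 ✓; 2 stages ⇒ order 2.

2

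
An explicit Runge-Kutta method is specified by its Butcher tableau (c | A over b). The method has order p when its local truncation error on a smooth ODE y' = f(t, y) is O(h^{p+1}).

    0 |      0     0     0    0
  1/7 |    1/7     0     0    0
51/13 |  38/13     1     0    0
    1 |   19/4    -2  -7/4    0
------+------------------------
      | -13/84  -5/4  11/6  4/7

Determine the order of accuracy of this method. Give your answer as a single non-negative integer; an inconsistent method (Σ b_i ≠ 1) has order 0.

1

b = (-13/84, -5/4, 11/6, 4/7)
c = (0, 1/7, 51/13, 1)
Ac = (0, 0, 1/7, -2603/364)
Σ b_i: (-13/84)·1 + (-5/4)·1 + 11/6·1 + 4/7·1 = 1 ✓
b·c: (-5/4)·1/7 + 11/6·51/13 + 4/7·1 = 2761/364 ≠ 1/2 ⇒ order 1.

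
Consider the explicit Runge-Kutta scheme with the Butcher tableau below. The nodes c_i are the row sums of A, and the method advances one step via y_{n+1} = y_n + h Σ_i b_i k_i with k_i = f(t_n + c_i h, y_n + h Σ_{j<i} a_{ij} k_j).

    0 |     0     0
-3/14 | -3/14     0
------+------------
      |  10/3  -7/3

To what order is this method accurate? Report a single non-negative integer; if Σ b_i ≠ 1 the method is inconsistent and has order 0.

b = (10/3, -7/3)
c = (0, -3/14)
Σ b_i: 10/3·1 + (-7/3)·1 = 1 ✓
b·c: (-7/3)·(-3/14) = 1/2 ✓; 2 stages ⇒ order 2.

2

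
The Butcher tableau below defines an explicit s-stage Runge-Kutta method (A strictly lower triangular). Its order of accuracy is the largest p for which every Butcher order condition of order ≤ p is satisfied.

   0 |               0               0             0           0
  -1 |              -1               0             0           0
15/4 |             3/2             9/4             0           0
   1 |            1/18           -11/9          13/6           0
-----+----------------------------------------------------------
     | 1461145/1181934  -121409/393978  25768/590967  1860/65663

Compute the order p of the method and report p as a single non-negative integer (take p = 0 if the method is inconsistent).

b = (1461145/1181934, -121409/393978, 25768/590967, 1860/65663)
c = (0, -1, 15/4, 1)
Ac = (0, 0, -9/4, 673/72)
Σ b_i: 1461145/1181934·1 + (-121409/393978)·1 + 25768/590967·1 + 1860/65663·1 = 1 ✓
b·c: (-121409/393978)·(-1) + 25768/590967·15/4 + 1860/65663·1 = 1/2 ✓
b·c²: (-121409/393978)·1 + 25768/590967·225/16 + 1860/65663·1 = 1/3 ✓
b·Ac: 25768/590967·(-9/4) + 1860/65663·673/72 = 1/6 ✓
b·c³: (-121409/393978)·(-1) + 25768/590967·3375/64 + 1860/65663·1 = 4153901/1575912 ≠ 1/4 ⇒ order 3.
b·(c∘Ac): 25768/590967·(-135/16) + 1860/65663·673/72 = -20315/196989 ≠ 1/8
b·Ac²: 25768/590967·9/4 + 1860/65663·8423/288 = 112321/121224 ≠ 1/12
b·A²c: 1860/65663·(-39/8) = -1395/10102 ≠ 1/24

3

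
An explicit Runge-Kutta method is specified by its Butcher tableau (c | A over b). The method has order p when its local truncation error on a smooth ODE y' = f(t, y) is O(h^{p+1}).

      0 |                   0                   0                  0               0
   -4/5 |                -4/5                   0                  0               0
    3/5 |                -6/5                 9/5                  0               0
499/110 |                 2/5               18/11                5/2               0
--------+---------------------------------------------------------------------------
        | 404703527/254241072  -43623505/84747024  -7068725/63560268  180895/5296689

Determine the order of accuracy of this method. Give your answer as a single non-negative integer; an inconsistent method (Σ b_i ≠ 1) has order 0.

3

b = (404703527/254241072, -43623505/84747024, -7068725/63560268, 180895/5296689)
c = (0, -4/5, 3/5, 499/110)
Ac = (0, 0, -36/25, 21/110)
Σ b_i: 404703527/254241072·1 + (-43623505/84747024)·1 + (-7068725/63560268)·1 + 180895/5296689·1 = 1 ✓
b·c: (-43623505/84747024)·(-4/5) + (-7068725/63560268)·3/5 + 180895/5296689·499/110 = 1/2 ✓
b·c²: (-43623505/84747024)·16/25 + (-7068725/63560268)·9/25 + 180895/5296689·249001/12100 = 1/3 ✓
b·Ac: (-7068725/63560268)·(-36/25) + 180895/5296689·21/110 = 1/6 ✓
b·c³: (-43623505/84747024)·(-64/125) + (-7068725/63560268)·27/125 + 180895/5296689·124251499/1331000 = 39942371443/11652715800 ≠ 1/4 ⇒ order 3.
b·(c∘Ac): (-7068725/63560268)·(-108/125) + 180895/5296689·10479/12100 = 887479/7062252 ≠ 1/8
b·Ac²: (-7068725/63560268)·144/125 + 180895/5296689·1071/550 = -1087819/17655630 ≠ 1/12
b·A²c: 180895/5296689·(-18/5) = -72358/588521 ≠ 1/24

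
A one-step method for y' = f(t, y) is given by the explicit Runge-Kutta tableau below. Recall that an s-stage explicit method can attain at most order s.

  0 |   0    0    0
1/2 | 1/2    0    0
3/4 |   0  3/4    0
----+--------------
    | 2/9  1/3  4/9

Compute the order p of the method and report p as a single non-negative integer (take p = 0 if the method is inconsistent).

b = (2/9, 1/3, 4/9)
c = (0, 1/2, 3/4)
Ac = (0, 0, 3/8)
Σ b_i: 2/9·1 + 1/3·1 + 4/9·1 = 1 ✓
b·c: 1/3·1/2 + 4/9·3/4 = 1/2 ✓
b·c²: 1/3·1/4 + 4/9·9/16 = 1/3 ✓
b·Ac: 4/9·3/8 = 1/6 ✓; 3 stages ⇒ order 3.

3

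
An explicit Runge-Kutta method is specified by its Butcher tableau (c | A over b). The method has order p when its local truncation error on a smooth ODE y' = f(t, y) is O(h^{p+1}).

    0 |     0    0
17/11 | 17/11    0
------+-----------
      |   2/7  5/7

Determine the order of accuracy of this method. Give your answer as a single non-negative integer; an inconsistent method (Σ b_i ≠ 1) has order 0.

1

b = (2/7, 5/7)
c = (0, 17/11)
Σ b_i: 2/7·1 + 5/7·1 = 1 ✓
b·c: 5/7·17/11 = 85/77 ≠ 1/2 ⇒ order 1.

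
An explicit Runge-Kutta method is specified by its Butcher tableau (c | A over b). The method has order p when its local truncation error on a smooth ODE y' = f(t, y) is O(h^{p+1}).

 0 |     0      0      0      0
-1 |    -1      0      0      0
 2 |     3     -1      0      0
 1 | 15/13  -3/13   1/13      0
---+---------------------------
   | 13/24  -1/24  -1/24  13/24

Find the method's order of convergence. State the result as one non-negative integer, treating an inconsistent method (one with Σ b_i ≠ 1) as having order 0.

4

b = (13/24, -1/24, -1/24, 13/24)
c = (0, -1, 2, 1)
Ac = (0, 0, 1, 5/13)
Σ b_i: 13/24·1 + (-1/24)·1 + (-1/24)·1 + 13/24·1 = 1 ✓
b·c: (-1/24)·(-1) + (-1/24)·2 + 13/24·1 = 1/2 ✓
b·c²: (-1/24)·1 + (-1/24)·4 + 13/24·1 = 1/3 ✓
b·Ac: (-1/24)·1 + 13/24·5/13 = 1/6 ✓
b·c³: (-1/24)·(-1) + (-1/24)·8 + 13/24·1 = 1/4 ✓
b·(c∘Ac): (-1/24)·2 + 13/24·5/13 = 1/8 ✓
b·Ac²: (-1/24)·(-1) + 13/24·1/13 = 1/12 ✓
b·A²c: 13/24·1/13 = 1/24 ✓; 4 stages ⇒ order 4.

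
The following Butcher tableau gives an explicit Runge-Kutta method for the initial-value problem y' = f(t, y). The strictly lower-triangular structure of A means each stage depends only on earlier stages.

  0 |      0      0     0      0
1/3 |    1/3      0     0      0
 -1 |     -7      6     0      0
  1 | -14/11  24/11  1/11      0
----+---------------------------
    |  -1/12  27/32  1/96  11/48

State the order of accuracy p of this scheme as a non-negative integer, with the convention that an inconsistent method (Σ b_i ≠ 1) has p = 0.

b = (-1/12, 27/32, 1/96, 11/48)
c = (0, 1/3, -1, 1)
Ac = (0, 0, 2, 7/11)
Σ b_i: (-1/12)·1 + 27/32·1 + 1/96·1 + 11/48·1 = 1 ✓
b·c: 27/32·1/3 + 1/96·(-1) + 11/48·1 = 1/2 ✓
b·c²: 27/32·1/9 + 1/96·1 + 11/48·1 = 1/3 ✓
b·Ac: 1/96·2 + 11/48·7/11 = 1/6 ✓
b·c³: 27/32·1/27 + 1/96·(-1) + 11/48·1 = 1/4 ✓
b·(c∘Ac): 1/96·(-2) + 11/48·7/11 = 1/8 ✓
b·Ac²: 1/96·2/3 + 11/48·1/3 = 1/12 ✓
b·A²c: 11/48·2/11 = 1/24 ✓; 4 stages ⇒ order 4.

4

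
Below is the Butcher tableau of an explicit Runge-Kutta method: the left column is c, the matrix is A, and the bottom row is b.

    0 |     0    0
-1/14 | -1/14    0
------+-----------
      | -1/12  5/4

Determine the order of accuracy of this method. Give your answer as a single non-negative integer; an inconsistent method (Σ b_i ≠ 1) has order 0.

b = (-1/12, 5/4)
c = (0, -1/14)
Σ b_i: (-1/12)·1 + 5/4·1 = 7/6 ≠ 1 ⇒ order 0.

0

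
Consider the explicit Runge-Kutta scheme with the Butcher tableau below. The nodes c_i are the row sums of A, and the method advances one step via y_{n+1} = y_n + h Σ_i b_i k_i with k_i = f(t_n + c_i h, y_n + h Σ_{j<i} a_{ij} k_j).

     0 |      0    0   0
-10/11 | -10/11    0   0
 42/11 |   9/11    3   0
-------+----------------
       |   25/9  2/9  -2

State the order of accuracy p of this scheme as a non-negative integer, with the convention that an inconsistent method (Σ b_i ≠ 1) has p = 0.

1

b = (25/9, 2/9, -2)
c = (0, -10/11, 42/11)
Ac = (0, 0, -30/11)
Σ b_i: 25/9·1 + 2/9·1 + (-2)·1 = 1 ✓
b·c: 2/9·(-10/11) + (-2)·42/11 = -776/99 ≠ 1/2 ⇒ order 1.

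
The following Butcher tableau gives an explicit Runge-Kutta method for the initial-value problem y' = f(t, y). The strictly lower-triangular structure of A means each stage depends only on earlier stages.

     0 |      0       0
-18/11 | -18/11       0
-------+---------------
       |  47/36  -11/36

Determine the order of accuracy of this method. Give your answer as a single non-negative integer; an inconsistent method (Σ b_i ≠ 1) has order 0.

b = (47/36, -11/36)
c = (0, -18/11)
Σ b_i: 47/36·1 + (-11/36)·1 = 1 ✓
b·c: (-11/36)·(-18/11) = 1/2 ✓; 2 stages ⇒ order 2.

2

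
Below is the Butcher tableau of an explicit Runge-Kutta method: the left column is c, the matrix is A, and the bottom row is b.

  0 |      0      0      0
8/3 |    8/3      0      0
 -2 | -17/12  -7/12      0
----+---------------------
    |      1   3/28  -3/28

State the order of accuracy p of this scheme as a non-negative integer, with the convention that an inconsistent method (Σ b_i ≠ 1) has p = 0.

3

b = (1, 3/28, -3/28)
c = (0, 8/3, -2)
Ac = (0, 0, -14/9)
Σ b_i: 1·1 + 3/28·1 + (-3/28)·1 = 1 ✓
b·c: 3/28·8/3 + (-3/28)·(-2) = 1/2 ✓
b·c²: 3/28·64/9 + (-3/28)·4 = 1/3 ✓
b·Ac: (-3/28)·(-14/9) = 1/6 ✓; 3 stages ⇒ order 3.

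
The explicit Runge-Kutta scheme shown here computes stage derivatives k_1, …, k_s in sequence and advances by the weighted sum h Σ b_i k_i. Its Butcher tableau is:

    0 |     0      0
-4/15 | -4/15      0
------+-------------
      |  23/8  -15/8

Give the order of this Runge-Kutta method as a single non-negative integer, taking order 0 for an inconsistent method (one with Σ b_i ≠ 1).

2

b = (23/8, -15/8)
c = (0, -4/15)
Σ b_i: 23/8·1 + (-15/8)·1 = 1 ✓
b·c: (-15/8)·(-4/15) = 1/2 ✓; 2 stages ⇒ order 2.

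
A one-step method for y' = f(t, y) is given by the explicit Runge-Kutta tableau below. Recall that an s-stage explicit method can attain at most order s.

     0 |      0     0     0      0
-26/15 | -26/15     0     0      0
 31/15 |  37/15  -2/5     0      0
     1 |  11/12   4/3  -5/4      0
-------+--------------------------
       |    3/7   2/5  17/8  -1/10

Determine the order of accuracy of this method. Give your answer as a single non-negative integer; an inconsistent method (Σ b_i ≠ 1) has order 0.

0

b = (3/7, 2/5, 17/8, -1/10)
c = (0, -26/15, 31/15, 1)
Ac = (0, 0, 52/75, -881/180)
Σ b_i: 3/7·1 + 2/5·1 + 17/8·1 + (-1/10)·1 = 799/280 ≠ 1 ⇒ order 0.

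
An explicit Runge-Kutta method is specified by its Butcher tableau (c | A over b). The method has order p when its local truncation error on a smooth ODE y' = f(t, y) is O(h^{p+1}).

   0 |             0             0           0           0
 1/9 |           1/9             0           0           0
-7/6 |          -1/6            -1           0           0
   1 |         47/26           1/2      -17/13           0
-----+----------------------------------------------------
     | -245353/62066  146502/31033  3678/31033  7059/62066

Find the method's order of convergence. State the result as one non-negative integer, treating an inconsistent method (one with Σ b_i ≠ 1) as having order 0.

b = (-245353/62066, 146502/31033, 3678/31033, 7059/62066)
c = (0, 1/9, -7/6, 1)
Ac = (0, 0, -1/9, 185/117)
Σ b_i: (-245353/62066)·1 + 146502/31033·1 + 3678/31033·1 + 7059/62066·1 = 1 ✓
b·c: 146502/31033·1/9 + 3678/31033·(-7/6) + 7059/62066·1 = 1/2 ✓
b·c²: 146502/31033·1/81 + 3678/31033·49/36 + 7059/62066·1 = 1/3 ✓
b·Ac: 3678/31033·(-1/9) + 7059/62066·185/117 = 1/6 ✓
b·c³: 146502/31033·1/729 + 3678/31033·(-343/216) + 7059/62066·1 = -227887/3351564 ≠ 1/4 ⇒ order 3.
b·(c∘Ac): 3678/31033·7/54 + 7059/62066·185/117 = 109037/558594 ≠ 1/8
b·Ac²: 3678/31033·(-1/81) + 7059/62066·(-7471/4212) = -1362059/6703128 ≠ 1/12
b·A²c: 7059/62066·17/117 = 3077/186198 ≠ 1/24

3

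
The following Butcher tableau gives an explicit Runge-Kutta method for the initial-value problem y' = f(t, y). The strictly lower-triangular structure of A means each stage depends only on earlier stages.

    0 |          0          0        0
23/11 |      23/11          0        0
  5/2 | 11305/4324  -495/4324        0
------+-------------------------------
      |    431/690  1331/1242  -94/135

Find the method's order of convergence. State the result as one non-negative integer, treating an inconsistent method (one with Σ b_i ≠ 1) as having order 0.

3

b = (431/690, 1331/1242, -94/135)
c = (0, 23/11, 5/2)
Ac = (0, 0, -45/188)
Σ b_i: 431/690·1 + 1331/1242·1 + (-94/135)·1 = 1 ✓
b·c: 1331/1242·23/11 + (-94/135)·5/2 = 1/2 ✓
b·c²: 1331/1242·529/121 + (-94/135)·25/4 = 1/3 ✓
b·Ac: (-94/135)·(-45/188) = 1/6 ✓; 3 stages ⇒ order 3.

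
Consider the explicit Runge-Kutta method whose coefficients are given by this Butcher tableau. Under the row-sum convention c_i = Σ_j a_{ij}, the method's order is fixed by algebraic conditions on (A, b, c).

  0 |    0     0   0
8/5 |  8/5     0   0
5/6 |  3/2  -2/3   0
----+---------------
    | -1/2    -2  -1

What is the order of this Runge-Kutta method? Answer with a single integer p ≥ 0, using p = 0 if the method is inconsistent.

b = (-1/2, -2, -1)
c = (0, 8/5, 5/6)
Ac = (0, 0, -16/15)
Σ b_i: (-1/2)·1 + (-2)·1 + (-1)·1 = -7/2 ≠ 1 ⇒ order 0.

0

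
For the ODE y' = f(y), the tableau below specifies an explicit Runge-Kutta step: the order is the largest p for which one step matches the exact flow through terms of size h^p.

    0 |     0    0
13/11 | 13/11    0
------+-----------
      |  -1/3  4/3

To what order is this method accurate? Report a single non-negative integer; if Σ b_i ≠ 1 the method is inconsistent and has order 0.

1

b = (-1/3, 4/3)
c = (0, 13/11)
Σ b_i: (-1/3)·1 + 4/3·1 = 1 ✓
b·c: 4/3·13/11 = 52/33 ≠ 1/2 ⇒ order 1.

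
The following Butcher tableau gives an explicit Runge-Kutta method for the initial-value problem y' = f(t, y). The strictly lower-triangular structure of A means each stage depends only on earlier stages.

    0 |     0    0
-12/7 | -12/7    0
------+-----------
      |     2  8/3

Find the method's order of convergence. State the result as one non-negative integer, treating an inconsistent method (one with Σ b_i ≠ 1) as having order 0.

b = (2, 8/3)
c = (0, -12/7)
Σ b_i: 2·1 + 8/3·1 = 14/3 ≠ 1 ⇒ order 0.

0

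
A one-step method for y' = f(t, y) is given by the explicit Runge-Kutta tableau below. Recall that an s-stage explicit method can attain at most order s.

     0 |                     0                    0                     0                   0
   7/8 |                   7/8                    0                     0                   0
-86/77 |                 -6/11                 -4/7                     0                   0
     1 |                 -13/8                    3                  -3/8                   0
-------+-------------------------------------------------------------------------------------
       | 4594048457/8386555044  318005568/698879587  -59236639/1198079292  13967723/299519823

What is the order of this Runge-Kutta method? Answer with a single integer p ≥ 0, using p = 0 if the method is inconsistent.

b = (4594048457/8386555044, 318005568/698879587, -59236639/1198079292, 13967723/299519823)
c = (0, 7/8, -86/77, 1)
Ac = (0, 0, -1/2, 1875/616)
Σ b_i: 4594048457/8386555044·1 + 318005568/698879587·1 + (-59236639/1198079292)·1 + 13967723/299519823·1 = 1 ✓
b·c: 318005568/698879587·7/8 + (-59236639/1198079292)·(-86/77) + 13967723/299519823·1 = 1/2 ✓
b·c²: 318005568/698879587·49/64 + (-59236639/1198079292)·7396/5929 + 13967723/299519823·1 = 1/3 ✓
b·Ac: (-59236639/1198079292)·(-1/2) + 13967723/299519823·1875/616 = 1/6 ✓
b·c³: 318005568/698879587·343/512 + (-59236639/1198079292)·(-636056/456533) + 13967723/299519823·1 = 25852018121/61501403656 ≠ 1/4 ⇒ order 3.
b·(c∘Ac): (-59236639/1198079292)·43/77 + 13967723/299519823·1875/616 = 273962723/2396158584 ≠ 1/8
b·Ac²: (-59236639/1198079292)·(-7/16) + 13967723/299519823·694059/379456 = 78915078481/738016843872 ≠ 1/12
b·A²c: 13967723/299519823·3/16 = 13967723/1597439056 ≠ 1/24

3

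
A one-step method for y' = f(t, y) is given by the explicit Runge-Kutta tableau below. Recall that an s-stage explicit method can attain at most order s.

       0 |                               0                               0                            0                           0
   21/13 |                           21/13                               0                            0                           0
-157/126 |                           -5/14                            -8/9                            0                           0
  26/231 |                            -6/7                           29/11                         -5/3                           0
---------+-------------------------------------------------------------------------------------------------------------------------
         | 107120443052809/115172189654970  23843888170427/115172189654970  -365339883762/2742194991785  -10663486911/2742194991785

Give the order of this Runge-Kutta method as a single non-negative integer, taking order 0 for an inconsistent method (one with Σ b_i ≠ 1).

3

b = (107120443052809/115172189654970, 23843888170427/115172189654970, -365339883762/2742194991785, -10663486911/2742194991785)
c = (0, 21/13, -157/126, 26/231)
Ac = (0, 0, -56/39, 342457/54054)
Σ b_i: 107120443052809/115172189654970·1 + 23843888170427/115172189654970·1 + (-365339883762/2742194991785)·1 + (-10663486911/2742194991785)·1 = 1 ✓
b·c: 23843888170427/115172189654970·21/13 + (-365339883762/2742194991785)·(-157/126) + (-10663486911/2742194991785)·26/231 = 1/2 ✓
b·c²: 23843888170427/115172189654970·441/169 + (-365339883762/2742194991785)·24649/15876 + (-10663486911/2742194991785)·676/53361 = 1/3 ✓
b·Ac: (-365339883762/2742194991785)·(-56/39) + (-10663486911/2742194991785)·342457/54054 = 1/6 ✓
b·c³: 23843888170427/115172189654970·9261/2197 + (-365339883762/2742194991785)·(-3869893/2000376) + (-10663486911/2742194991785)·17576/12326391 = 335117093121281059/296453216171892780 ≠ 1/4 ⇒ order 3.
b·(c∘Ac): (-365339883762/2742194991785)·628/351 + (-10663486911/2742194991785)·342457/480249 = -541572338504021/2245857698271915 ≠ 1/8
b·Ac²: (-365339883762/2742194991785)·(-392/169) + (-10663486911/2742194991785)·380002037/88540452 = 1575722332745345/5390058475852596 ≠ 1/12
b·A²c: (-10663486911/2742194991785)·280/117 = -66350585224/7129706978641 ≠ 1/24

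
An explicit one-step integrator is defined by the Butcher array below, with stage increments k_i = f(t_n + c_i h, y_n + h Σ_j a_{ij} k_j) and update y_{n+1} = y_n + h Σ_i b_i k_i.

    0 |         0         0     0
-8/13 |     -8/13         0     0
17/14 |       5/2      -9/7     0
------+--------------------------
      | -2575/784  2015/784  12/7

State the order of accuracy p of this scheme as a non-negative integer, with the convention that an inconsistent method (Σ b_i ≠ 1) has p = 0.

2

b = (-2575/784, 2015/784, 12/7)
c = (0, -8/13, 17/14)
Ac = (0, 0, 72/91)
Σ b_i: (-2575/784)·1 + 2015/784·1 + 12/7·1 = 1 ✓
b·c: 2015/784·(-8/13) + 12/7·17/14 = 1/2 ✓
b·c²: 2015/784·64/169 + 12/7·289/196 = 15611/4459 ≠ 1/3 ⇒ order 2.
b·Ac: 12/7·72/91 = 864/637 ≠ 1/6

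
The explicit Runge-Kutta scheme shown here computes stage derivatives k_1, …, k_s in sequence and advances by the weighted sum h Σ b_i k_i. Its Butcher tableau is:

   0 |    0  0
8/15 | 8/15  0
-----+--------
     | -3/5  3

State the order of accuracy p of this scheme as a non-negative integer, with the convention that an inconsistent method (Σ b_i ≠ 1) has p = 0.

0

b = (-3/5, 3)
c = (0, 8/15)
Σ b_i: (-3/5)·1 + 3·1 = 12/5 ≠ 1 ⇒ order 0.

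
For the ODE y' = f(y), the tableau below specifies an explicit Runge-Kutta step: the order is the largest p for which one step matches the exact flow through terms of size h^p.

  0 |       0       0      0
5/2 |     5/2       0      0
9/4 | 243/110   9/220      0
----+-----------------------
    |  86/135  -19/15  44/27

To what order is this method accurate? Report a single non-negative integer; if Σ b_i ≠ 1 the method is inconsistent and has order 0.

b = (86/135, -19/15, 44/27)
c = (0, 5/2, 9/4)
Ac = (0, 0, 9/88)
Σ b_i: 86/135·1 + (-19/15)·1 + 44/27·1 = 1 ✓
b·c: (-19/15)·5/2 + 44/27·9/4 = 1/2 ✓
b·c²: (-19/15)·25/4 + 44/27·81/16 = 1/3 ✓
b·Ac: 44/27·9/88 = 1/6 ✓; 3 stages ⇒ order 3.

3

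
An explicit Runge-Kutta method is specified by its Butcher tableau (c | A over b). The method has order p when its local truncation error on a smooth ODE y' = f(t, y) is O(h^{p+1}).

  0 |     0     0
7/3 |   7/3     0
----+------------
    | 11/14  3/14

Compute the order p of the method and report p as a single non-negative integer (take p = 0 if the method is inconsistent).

b = (11/14, 3/14)
c = (0, 7/3)
Σ b_i: 11/14·1 + 3/14·1 = 1 ✓
b·c: 3/14·7/3 = 1/2 ✓; 2 stages ⇒ order 2.

2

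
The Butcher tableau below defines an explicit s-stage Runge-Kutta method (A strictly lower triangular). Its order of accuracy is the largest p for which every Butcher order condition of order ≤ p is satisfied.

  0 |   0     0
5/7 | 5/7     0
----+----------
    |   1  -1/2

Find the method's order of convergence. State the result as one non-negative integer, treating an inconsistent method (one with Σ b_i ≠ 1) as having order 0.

0

b = (1, -1/2)
c = (0, 5/7)
Σ b_i: 1·1 + (-1/2)·1 = 1/2 ≠ 1 ⇒ order 0.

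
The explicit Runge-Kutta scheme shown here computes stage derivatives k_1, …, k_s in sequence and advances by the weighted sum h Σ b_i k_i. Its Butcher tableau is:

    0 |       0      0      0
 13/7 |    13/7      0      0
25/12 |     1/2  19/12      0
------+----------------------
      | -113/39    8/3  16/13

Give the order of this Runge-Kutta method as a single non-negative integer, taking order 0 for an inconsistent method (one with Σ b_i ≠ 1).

1

b = (-113/39, 8/3, 16/13)
c = (0, 13/7, 25/12)
Ac = (0, 0, 247/84)
Σ b_i: (-113/39)·1 + 8/3·1 + 16/13·1 = 1 ✓
b·c: 8/3·13/7 + 16/13·25/12 = 684/91 ≠ 1/2 ⇒ order 1.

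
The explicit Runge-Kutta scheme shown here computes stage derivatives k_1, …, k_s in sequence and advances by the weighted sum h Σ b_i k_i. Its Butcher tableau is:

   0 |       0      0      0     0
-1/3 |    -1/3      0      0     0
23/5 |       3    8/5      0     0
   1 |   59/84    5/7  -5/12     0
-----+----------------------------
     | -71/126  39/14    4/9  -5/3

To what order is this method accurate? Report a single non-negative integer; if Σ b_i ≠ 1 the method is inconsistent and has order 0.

b = (-71/126, 39/14, 4/9, -5/3)
c = (0, -1/3, 23/5, 1)
Ac = (0, 0, -8/15, -181/84)
Σ b_i: (-71/126)·1 + 39/14·1 + 4/9·1 + (-5/3)·1 = 1 ✓
b·c: 39/14·(-1/3) + 4/9·23/5 + (-5/3)·1 = -347/630 ≠ 1/2 ⇒ order 1.

1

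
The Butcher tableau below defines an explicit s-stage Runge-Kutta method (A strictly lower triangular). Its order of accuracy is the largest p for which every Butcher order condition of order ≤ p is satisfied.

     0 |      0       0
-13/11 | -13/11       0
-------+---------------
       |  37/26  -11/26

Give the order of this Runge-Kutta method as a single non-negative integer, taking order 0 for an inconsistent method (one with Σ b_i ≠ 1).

b = (37/26, -11/26)
c = (0, -13/11)
Σ b_i: 37/26·1 + (-11/26)·1 = 1 ✓
b·c: (-11/26)·(-13/11) = 1/2 ✓; 2 stages ⇒ order 2.

2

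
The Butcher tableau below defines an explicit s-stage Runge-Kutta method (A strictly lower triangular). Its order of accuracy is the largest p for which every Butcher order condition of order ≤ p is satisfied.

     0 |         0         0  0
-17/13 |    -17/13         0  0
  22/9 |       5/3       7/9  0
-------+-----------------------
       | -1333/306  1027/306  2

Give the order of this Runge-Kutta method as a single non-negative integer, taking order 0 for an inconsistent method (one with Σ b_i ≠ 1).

b = (-1333/306, 1027/306, 2)
c = (0, -17/13, 22/9)
Ac = (0, 0, -119/117)
Σ b_i: (-1333/306)·1 + 1027/306·1 + 2·1 = 1 ✓
b·c: 1027/306·(-17/13) + 2·22/9 = 1/2 ✓
b·c²: 1027/306·289/169 + 2·484/81 = 37255/2106 ≠ 1/3 ⇒ order 2.
b·Ac: 2·(-119/117) = -238/117 ≠ 1/6

2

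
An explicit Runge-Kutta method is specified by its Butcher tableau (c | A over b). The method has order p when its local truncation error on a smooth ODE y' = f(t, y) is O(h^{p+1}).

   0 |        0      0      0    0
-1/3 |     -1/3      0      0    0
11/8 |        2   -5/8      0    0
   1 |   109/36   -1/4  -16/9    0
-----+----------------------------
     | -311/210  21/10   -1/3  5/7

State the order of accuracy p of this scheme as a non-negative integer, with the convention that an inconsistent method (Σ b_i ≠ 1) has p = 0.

b = (-311/210, 21/10, -1/3, 5/7)
c = (0, -1/3, 11/8, 1)
Ac = (0, 0, 5/24, -85/36)
Σ b_i: (-311/210)·1 + 21/10·1 + (-1/3)·1 + 5/7·1 = 1 ✓
b·c: 21/10·(-1/3) + (-1/3)·11/8 + 5/7·1 = -373/840 ≠ 1/2 ⇒ order 1.

1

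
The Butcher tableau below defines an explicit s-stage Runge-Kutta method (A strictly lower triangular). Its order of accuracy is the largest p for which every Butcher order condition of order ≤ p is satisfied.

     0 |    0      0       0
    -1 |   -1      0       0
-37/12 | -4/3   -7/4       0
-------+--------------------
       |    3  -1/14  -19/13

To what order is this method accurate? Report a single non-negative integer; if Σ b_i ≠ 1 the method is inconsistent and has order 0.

0

b = (3, -1/14, -19/13)
c = (0, -1, -37/12)
Ac = (0, 0, 7/4)
Σ b_i: 3·1 + (-1/14)·1 + (-19/13)·1 = 267/182 ≠ 1 ⇒ order 0.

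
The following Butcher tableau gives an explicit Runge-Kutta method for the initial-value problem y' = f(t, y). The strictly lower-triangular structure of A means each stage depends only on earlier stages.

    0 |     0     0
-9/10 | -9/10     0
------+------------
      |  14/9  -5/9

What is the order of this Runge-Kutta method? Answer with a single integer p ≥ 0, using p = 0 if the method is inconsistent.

2

b = (14/9, -5/9)
c = (0, -9/10)
Σ b_i: 14/9·1 + (-5/9)·1 = 1 ✓
b·c: (-5/9)·(-9/10) = 1/2 ✓; 2 stages ⇒ order 2.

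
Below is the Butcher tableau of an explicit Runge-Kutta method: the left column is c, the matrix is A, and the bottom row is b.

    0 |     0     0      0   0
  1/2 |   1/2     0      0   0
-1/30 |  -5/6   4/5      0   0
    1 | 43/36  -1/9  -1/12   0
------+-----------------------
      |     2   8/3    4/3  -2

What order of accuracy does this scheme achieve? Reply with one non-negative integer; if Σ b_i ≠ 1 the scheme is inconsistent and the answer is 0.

0

b = (2, 8/3, 4/3, -2)
c = (0, 1/2, -1/30, 1)
Ac = (0, 0, 2/5, -19/360)
Σ b_i: 2·1 + 8/3·1 + 4/3·1 + (-2)·1 = 4 ≠ 1 ⇒ order 0.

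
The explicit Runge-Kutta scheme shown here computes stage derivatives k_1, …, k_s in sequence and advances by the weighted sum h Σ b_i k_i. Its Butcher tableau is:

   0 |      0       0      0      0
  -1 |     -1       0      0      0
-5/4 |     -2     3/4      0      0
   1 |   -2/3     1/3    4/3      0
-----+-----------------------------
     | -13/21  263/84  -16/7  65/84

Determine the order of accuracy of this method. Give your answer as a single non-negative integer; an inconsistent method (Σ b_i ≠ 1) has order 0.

3

b = (-13/21, 263/84, -16/7, 65/84)
c = (0, -1, -5/4, 1)
Ac = (0, 0, -3/4, -2)
Σ b_i: (-13/21)·1 + 263/84·1 + (-16/7)·1 + 65/84·1 = 1 ✓
b·c: 263/84·(-1) + (-16/7)·(-5/4) + 65/84·1 = 1/2 ✓
b·c²: 263/84·1 + (-16/7)·25/16 + 65/84·1 = 1/3 ✓
b·Ac: (-16/7)·(-3/4) + 65/84·(-2) = 1/6 ✓
b·c³: 263/84·(-1) + (-16/7)·(-125/64) + 65/84·1 = 59/28 ≠ 1/4 ⇒ order 3.
b·(c∘Ac): (-16/7)·15/16 + 65/84·(-2) = -155/42 ≠ 1/8
b·Ac²: (-16/7)·3/4 + 65/84·29/12 = 157/1008 ≠ 1/12
b·A²c: 65/84·(-1) = -65/84 ≠ 1/24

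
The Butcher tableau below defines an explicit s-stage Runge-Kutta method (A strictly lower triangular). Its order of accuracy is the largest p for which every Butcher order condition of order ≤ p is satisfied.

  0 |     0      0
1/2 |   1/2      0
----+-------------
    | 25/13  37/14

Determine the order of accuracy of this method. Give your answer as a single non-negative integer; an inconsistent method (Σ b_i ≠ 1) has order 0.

0

b = (25/13, 37/14)
c = (0, 1/2)
Σ b_i: 25/13·1 + 37/14·1 = 831/182 ≠ 1 ⇒ order 0.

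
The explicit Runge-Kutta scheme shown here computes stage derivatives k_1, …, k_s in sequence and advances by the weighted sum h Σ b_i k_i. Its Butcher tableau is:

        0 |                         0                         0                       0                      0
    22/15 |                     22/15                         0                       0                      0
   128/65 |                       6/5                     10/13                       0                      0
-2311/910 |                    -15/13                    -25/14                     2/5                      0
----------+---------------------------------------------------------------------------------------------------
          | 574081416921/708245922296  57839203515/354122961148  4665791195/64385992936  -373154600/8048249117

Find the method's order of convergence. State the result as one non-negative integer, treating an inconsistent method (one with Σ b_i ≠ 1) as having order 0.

b = (574081416921/708245922296, 57839203515/354122961148, 4665791195/64385992936, -373154600/8048249117)
c = (0, 22/15, 128/65, -2311/910)
Ac = (0, 0, 44/39, -12499/6825)
Σ b_i: 574081416921/708245922296·1 + 57839203515/354122961148·1 + 4665791195/64385992936·1 + (-373154600/8048249117)·1 = 1 ✓
b·c: 57839203515/354122961148·22/15 + 4665791195/64385992936·128/65 + (-373154600/8048249117)·(-2311/910) = 1/2 ✓
b·c²: 57839203515/354122961148·484/225 + 4665791195/64385992936·16384/4225 + (-373154600/8048249117)·5340721/828100 = 1/3 ✓
b·Ac: 4665791195/64385992936·44/39 + (-373154600/8048249117)·(-12499/6825) = 1/6 ✓
b·c³: 57839203515/354122961148·10648/3375 + 4665791195/64385992936·2097152/274625 + (-373154600/8048249117)·(-12342406231/753571000) = 3916169506582657/2142242708717475 ≠ 1/4 ⇒ order 3.
b·(c∘Ac): 4665791195/64385992936·5632/2535 + (-373154600/8048249117)·28885189/6210750 = -2198675276/40241245585 ≠ 1/8
b·Ac²: 4665791195/64385992936·968/585 + (-373154600/8048249117)·(-3047866/1330875) = 1064483907379/4708225733445 ≠ 1/12
b·A²c: (-373154600/8048249117)·88/195 = -505193920/24144747351 ≠ 1/24

3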